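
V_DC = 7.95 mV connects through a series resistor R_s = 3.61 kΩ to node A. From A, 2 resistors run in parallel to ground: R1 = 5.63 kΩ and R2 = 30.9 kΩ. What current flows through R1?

Equivalent of the parallel group: R_p = 4.762 kΩ.
V_A = 7.95 × 4.762/8.372 = 4.522 mV.
I(R1) = V_A / R1 = 4.522/5.63 = 0.8032 µA.

I ≈ 0.803 µA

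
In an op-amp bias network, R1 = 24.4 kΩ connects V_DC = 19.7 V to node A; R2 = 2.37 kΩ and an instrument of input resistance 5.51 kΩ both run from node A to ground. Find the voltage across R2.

The load sits in parallel with R2, giving an effective lower resistance R2' = R2·R_L/(R2+R_L) = 1.657 kΩ.
Then V_out = V_DC · R2'/(R1 + R2') = 19.7 × 1.657/26.06 = 1.253 V.
(Unloaded it would be 1.74 V; the load pulls it down.)

V_out ≈ 1.25 V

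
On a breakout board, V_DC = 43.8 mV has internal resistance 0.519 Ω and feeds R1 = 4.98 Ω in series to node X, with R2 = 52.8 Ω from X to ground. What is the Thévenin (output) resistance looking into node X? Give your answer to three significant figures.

R_th ≈ 4.98 Ω

R1' = 0.519 + 4.98 = 5.499 Ω (source resistance + R1).
Zeroing V_DC shorts the top of R1' to ground, so R_th = R1' ‖ R2 = 4.980 Ω.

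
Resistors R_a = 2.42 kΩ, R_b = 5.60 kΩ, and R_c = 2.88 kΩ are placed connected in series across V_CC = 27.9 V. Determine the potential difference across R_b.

Series total: ΣR = 2.42 + 5.60 + 2.88 = 10.90 kΩ.
Voltage divider: V = V_CC · (5.600 / 10.90) = 27.9 × 0.5138 = 14.33 V.

V ≈ 14.3 V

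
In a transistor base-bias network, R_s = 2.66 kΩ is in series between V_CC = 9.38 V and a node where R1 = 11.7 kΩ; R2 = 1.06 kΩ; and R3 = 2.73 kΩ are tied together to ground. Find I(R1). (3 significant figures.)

Parallel bank: R_p = 1/(1/11.7 + 1/1.06 + 1/2.73) = 0.7168 kΩ.
V_A = 9.38 × 0.7168/3.377 = 1.991 V.
I(R1) = V_A / R1 = 1.991/11.7 = 0.1702 mA.

I ≈ 0.170 mA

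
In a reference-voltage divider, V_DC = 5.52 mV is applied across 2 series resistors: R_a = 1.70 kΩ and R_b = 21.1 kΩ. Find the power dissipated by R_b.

Series current I = V_DC/ΣR = 5.52/22.80 = 0.2421 µA.
V(R_b) = I·R = 5.108 mV; P = V·I = 5.108 × 0.2421 = 1.237 nW.

P ≈ 1.24 nW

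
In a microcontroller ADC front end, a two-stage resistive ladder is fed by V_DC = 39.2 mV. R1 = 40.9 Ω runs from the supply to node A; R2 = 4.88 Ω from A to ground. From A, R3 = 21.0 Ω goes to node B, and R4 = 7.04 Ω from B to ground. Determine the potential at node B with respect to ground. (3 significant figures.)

V_B ≈ 0.908 mV

The second stage (R3 + R4 = 28.04 Ω) loads node A in parallel with R2.
R2 ‖ (R3+R4) = 4.157 Ω.
V_A = 39.2 × 4.157/(40.9 + 4.157) = 3.616 mV.
Then the unloaded second divider: V_B = V_A × R4/(R3+R4) = 3.616 × 0.2511 = 0.9079 mV.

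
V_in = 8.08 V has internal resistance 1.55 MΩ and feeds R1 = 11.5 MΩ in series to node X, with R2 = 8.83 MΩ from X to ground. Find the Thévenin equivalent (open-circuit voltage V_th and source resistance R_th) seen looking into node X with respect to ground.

V_th ≈ 3.26 V, R_th ≈ 5.27 MΩ

R1' = 1.55 + 11.5 = 13.05 MΩ (source resistance + R1).
With X open, the divider is unloaded: V_th = 8.08 × 8.83/21.88 = 3.261 V.
Zeroing V_in shorts the top of R1' to ground, so R_th = R1' ‖ R2 = 5.267 MΩ.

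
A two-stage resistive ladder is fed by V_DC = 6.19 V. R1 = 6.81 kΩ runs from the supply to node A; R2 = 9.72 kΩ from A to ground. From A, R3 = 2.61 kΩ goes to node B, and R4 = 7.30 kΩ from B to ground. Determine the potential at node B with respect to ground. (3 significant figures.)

V_B ≈ 1.91 V

The second stage (R3 + R4 = 9.910 kΩ) loads node A in parallel with R2.
Effective lower resistance at A: R2 ‖ 9.910 = 4.907 kΩ.
So V_A = 6.19 × 0.4188 = 2.592 V.
Then the unloaded second divider: V_B = V_A × R4/(R3+R4) = 2.592 × 0.7366 = 1.910 V.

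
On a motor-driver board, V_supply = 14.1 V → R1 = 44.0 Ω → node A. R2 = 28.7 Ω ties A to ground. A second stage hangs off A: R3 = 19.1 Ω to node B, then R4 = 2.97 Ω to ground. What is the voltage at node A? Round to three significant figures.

V_A ≈ 3.11 V

Node A sees R2 in parallel with the series input of stage 2, R3 + R4 = 22.07 Ω.
Effective lower resistance at A: R2 ‖ 22.07 = 12.48 Ω.
First divider: V_A = V_supply · 12.48/(44.0 + 12.48) = 3.115 V.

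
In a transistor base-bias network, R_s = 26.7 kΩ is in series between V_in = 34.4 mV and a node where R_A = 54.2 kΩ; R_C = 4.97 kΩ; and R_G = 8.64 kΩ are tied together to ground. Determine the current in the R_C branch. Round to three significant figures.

Combine the parallel branches: R_p = (1/54.2 + 1/4.97 + 1/8.64)⁻¹ = 2.982 kΩ.
V_A by voltage divider: V_A = 34.4 × 2.982/(26.7 + 2.982) = 3.456 mV.
I(R_C) = V_A / R_C = 3.456/4.97 = 0.6953 µA.

I ≈ 0.695 µA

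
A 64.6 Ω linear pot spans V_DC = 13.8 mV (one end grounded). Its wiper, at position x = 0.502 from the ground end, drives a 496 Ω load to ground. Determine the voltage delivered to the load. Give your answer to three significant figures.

V_out ≈ 6.71 mV

Lower segment x·R_p = 32.43 Ω; upper segment (1−x)·R_p = 32.17 Ω.
Lower segment in parallel with the load: 32.43 ‖ 496 = 30.44 Ω.
Loaded-divider output: V_out = 13.8 × 0.4862 = 6.709 mV.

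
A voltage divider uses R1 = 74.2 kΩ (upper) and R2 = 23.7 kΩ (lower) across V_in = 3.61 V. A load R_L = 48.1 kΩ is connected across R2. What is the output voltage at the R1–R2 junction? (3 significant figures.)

V_out ≈ 0.636 V

First combine the lower leg with the load: R2 ‖ R_L = 15.88 kΩ.
Now apply the divider: V_out = 3.61 × 0.1763 = 0.6363 V.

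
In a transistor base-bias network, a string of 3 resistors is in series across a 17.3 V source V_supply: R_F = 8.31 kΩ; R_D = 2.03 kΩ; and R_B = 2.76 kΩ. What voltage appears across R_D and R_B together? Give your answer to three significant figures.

V ≈ 6.33 V

Total series resistance ΣR = 8.31 + 2.03 + 2.76 = 13.10 kΩ.
R_{R_D..R_B} = 2.03 + 2.76 = 4.790 kΩ.
V = V_supply · R/ΣR = 17.3 × 0.3656 = 6.326 V.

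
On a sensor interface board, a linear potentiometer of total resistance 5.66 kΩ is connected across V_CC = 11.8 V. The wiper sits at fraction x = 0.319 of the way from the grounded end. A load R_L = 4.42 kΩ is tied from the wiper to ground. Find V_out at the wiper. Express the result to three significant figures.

V_out ≈ 2.94 V

Split the track: R_lower = x·R_p = 1.806 kΩ, R_upper = (1−x)·R_p = 3.854 kΩ.
R_L loads the lower segment: effective lower R = 1.282 kΩ.
Loaded-divider output: V_out = 11.8 × 0.2496 = 2.945 V.
(Unloaded: V_out = x·V_CC = 3.76 V.)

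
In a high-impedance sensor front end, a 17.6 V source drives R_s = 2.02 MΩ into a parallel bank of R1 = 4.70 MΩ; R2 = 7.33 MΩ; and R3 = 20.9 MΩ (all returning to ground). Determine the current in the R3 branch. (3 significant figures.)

I ≈ 0.467 µA

Combine the parallel branches: R_p = (1/4.70 + 1/7.33 + 1/20.9)⁻¹ = 2.519 MΩ.
V_A = 17.6 × 2.519/4.539 = 9.767 V.
Branch current I = V_A/R3 = 9.767/20.9 = 0.4673 µA.
(Equivalently: I_total = 3.878 µA, then current-divider fraction G_k/ΣG = 0.1205.)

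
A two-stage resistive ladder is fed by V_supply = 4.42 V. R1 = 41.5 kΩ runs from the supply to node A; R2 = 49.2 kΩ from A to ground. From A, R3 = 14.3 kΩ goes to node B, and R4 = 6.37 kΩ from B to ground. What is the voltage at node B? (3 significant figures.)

V_B ≈ 0.354 V

Node A sees R2 in parallel with the series input of stage 2, R3 + R4 = 20.67 kΩ.
Effective lower resistance at A: R2 ‖ 20.67 = 14.56 kΩ.
V_A = 4.42 × 14.56/(41.5 + 14.56) = 1.148 V.
V_B = V_A × 0.3082 = 0.3537 V.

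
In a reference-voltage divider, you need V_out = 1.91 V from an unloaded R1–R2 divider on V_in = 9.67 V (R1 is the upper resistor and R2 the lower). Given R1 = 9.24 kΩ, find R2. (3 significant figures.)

V_out/V_in = R2/(R1+R2) = 0.1975.
So R2 = R1 · V_out/(V_in − V_out) = 9.24 × 1.91/(9.67 − 1.91) = 9.24 × 0.2461 = 2.274 kΩ.

R2 ≈ 2.27 kΩ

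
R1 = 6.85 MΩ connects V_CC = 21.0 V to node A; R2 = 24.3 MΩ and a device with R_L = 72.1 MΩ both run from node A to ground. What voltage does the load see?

V_out ≈ 15.3 V

R2 ‖ R_L = (24.3 × 72.1)/(24.3 + 72.1) = 18.17 MΩ.
Now apply the divider: V_out = 21.0 × 0.7263 = 15.25 V.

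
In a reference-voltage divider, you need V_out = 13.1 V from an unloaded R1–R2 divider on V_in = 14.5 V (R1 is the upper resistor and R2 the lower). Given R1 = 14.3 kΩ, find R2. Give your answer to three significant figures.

R2 ≈ 134 kΩ

V_out/V_in = R2/(R1+R2) = 0.9034.
Rearranging, R2 = R1·k/(1−k) = 14.3 × 9.357 = 133.8 kΩ.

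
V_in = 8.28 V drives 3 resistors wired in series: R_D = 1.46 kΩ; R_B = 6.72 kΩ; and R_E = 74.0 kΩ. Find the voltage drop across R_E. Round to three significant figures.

Total series resistance ΣR = 1.46 + 6.72 + 74.0 = 82.18 kΩ.
V = V_in · R/ΣR = 8.28 × 0.9005 = 7.456 V.

V ≈ 7.46 V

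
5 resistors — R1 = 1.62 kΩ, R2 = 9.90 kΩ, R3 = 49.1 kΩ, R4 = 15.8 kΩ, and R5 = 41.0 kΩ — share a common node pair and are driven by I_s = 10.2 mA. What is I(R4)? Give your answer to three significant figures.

I ≈ 0.781 mA

Total conductance ΣG = 1/1.62 + 1/9.90 + 1/49.1 + 1/15.8 + 1/41.0 = 0.8263 (units of 1/kΩ).
By the current-divider rule, I = I_s · G_k/ΣG = 10.2 × 0.07659 = 0.7812 mA.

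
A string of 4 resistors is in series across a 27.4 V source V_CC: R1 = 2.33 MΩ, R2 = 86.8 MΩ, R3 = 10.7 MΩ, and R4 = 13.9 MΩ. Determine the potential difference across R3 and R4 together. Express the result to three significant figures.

V ≈ 5.93 V

Total series resistance ΣR = 2.33 + 86.8 + 10.7 + 13.9 = 113.7 MΩ.
R_{R3..R4} = 10.7 + 13.9 = 24.60 MΩ.
V = V_CC · R/ΣR = 27.4 × 0.2163 = 5.927 V.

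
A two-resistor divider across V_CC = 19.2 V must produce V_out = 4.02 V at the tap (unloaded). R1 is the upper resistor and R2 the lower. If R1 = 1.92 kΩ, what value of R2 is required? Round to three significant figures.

The divider ratio is R2/(R1+R2) = 4.02/19.2 = 0.2094.
Rearranging, R2 = R1·k/(1−k) = 1.92 × 0.2648 = 0.5085 kΩ.

R2 ≈ 0.508 kΩ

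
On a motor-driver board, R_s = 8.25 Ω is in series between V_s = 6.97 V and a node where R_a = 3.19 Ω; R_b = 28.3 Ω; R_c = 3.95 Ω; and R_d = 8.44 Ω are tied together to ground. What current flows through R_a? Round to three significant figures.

Parallel bank: R_p = 1/(1/3.19 + 1/28.3 + 1/3.95 + 1/8.44) = 1.388 Ω.
Node voltage V_A = V_s · R_p/(R_s + R_p) = 6.97 × 0.1440 = 1.004 V.
I(R_a) = V_A / R_a = 1.004/3.19 = 0.3147 A.

I ≈ 0.315 A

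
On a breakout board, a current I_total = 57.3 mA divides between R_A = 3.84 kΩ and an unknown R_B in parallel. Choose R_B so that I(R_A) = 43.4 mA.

R_B ≈ 12.0 kΩ

Two-branch current divider: I_A = I_total · R_B/(R_A + R_B).
43.4/57.3 = R_B/(R_A + R_B) → R_B = R_A · (0.7574)/(1 − 0.7574) = 3.84 × 3.122 = 11.99 kΩ.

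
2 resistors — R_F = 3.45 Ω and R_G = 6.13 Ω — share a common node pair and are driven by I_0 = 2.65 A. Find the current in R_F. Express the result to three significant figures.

I ≈ 1.70 A

For two parallel branches, I_k = I_0 · (other R)/(sum of R).
I(R_F) = 2.65 × 6.13/(3.45 + 6.13) = 2.65 × 0.6399 = 1.696 A.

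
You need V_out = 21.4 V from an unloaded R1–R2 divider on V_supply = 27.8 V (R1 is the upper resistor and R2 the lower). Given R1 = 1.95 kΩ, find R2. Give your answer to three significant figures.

R2 ≈ 6.52 kΩ

Required fraction k = V_out/V_supply = 0.7698.
Rearranging, R2 = R1·k/(1−k) = 1.95 × 3.344 = 6.520 kΩ.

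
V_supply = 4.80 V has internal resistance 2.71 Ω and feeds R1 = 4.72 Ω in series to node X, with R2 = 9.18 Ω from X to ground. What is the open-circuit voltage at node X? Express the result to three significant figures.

R1' = 2.71 + 4.72 = 7.430 Ω (source resistance + R1).
V_th is the unloaded tap voltage: V_supply · R2/(R1'+R2) = 4.80 × 0.5527 = 2.653 V.

V_th ≈ 2.65 V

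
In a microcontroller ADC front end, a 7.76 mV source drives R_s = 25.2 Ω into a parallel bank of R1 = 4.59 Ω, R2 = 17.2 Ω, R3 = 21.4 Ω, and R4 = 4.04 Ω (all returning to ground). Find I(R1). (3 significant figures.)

Parallel bank: R_p = 1/(1/4.59 + 1/17.2 + 1/21.4 + 1/4.04) = 1.754 Ω.
Node voltage V_A = V_s · R_p/(R_s + R_p) = 7.76 × 0.06506 = 0.5049 mV.
I(R1) = V_A / R1 = 0.5049/4.59 = 0.1100 mA.

I ≈ 0.110 mA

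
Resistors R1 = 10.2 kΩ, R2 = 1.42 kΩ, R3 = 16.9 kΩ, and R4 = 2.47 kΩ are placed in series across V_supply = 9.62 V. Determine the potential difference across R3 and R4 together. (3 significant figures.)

Series total: ΣR = 10.2 + 1.42 + 16.9 + 2.47 = 30.99 kΩ.
R_{R3..R4} = 16.9 + 2.47 = 19.37 kΩ.
Voltage divider: V = V_supply · (19.37 / 30.99) = 9.62 × 0.6250 = 6.013 V.

V ≈ 6.01 V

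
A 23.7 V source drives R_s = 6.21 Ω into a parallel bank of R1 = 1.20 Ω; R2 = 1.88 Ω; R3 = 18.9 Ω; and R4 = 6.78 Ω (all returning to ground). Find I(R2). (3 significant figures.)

I ≈ 1.18 A

Combine the parallel branches: R_p = (1/1.20 + 1/1.88 + 1/18.9 + 1/6.78)⁻¹ = 0.6387 Ω.
V_A by voltage divider: V_A = 23.7 × 0.6387/(6.21 + 0.6387) = 2.210 V.
Branch current I = V_A/R2 = 2.210/1.88 = 1.176 A.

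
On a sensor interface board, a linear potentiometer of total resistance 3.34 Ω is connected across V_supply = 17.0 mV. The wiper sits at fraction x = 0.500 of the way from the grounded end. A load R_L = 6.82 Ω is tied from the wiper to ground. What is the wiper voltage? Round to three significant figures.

Split the track: R_lower = x·R_p = 1.670 Ω, R_upper = (1−x)·R_p = 1.670 Ω.
(x·R_p) ‖ R_L = 1.342 Ω.
V_out = 17.0 × 1.342/(1.670 + 1.342) = 7.573 mV.

V_out ≈ 7.57 mV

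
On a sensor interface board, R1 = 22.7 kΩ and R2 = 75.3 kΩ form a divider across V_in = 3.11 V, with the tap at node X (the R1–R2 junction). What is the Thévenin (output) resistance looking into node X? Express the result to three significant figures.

R_th ≈ 17.4 kΩ

Looking into X with the source shorted: R_th = R1·R2/(R1+R2) = 22.70 × 75.3/98.00 = 17.44 kΩ.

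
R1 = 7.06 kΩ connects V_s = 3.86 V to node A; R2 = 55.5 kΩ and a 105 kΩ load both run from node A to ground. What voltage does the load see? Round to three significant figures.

The load sits in parallel with R2, giving an effective lower resistance R2' = R2·R_L/(R2+R_L) = 36.31 kΩ.
Voltage divider with the loaded lower leg: V_out = 3.86 × 36.31/(7.06 + 36.31) = 3.86 × 0.8372 = 3.232 V.

V_out ≈ 3.23 V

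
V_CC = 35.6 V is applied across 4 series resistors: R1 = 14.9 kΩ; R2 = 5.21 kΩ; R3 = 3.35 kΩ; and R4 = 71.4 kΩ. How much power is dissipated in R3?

Series current I = V_CC/ΣR = 35.6/94.86 = 0.3753 mA.
P = I²R = 0.1408 × 3.35 = 0.4718 mW.

P ≈ 0.472 mW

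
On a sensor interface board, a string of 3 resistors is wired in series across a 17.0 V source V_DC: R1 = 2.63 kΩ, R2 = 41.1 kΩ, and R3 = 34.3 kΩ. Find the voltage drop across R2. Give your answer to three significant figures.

V ≈ 8.95 V

Total series resistance ΣR = 2.63 + 41.1 + 34.3 = 78.03 kΩ.
Voltage divider: V = V_DC · (41.10 / 78.03) = 17.0 × 0.5267 = 8.954 V.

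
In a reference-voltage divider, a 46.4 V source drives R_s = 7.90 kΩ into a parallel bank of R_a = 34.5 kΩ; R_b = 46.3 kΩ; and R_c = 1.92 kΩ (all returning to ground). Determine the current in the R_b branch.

Equivalent of the parallel group: R_p = 1.750 kΩ.
V_A = 46.4 × 1.750/9.650 = 8.415 V.
Branch current I = V_A/R_b = 8.415/46.3 = 0.1817 mA.

I ≈ 0.182 mA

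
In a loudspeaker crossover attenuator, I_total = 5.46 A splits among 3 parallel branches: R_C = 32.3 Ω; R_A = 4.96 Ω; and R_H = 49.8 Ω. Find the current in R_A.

I ≈ 4.36 A

Conductances: ΣG = 1/32.3 + 1/4.96 + 1/49.8 = 0.2527 (1/Ω).
Current divider: I(R_A) = I_total · G_k/ΣG = 5.46 × (0.2016/0.2527) = 5.46 × 0.7980 = 4.357 A.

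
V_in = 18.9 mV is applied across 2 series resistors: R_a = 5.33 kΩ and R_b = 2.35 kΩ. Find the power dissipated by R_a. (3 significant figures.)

P ≈ 32.3 nW

Series current I = V_in/ΣR = 18.9/7.680 = 2.461 µA.
P(R_a) = I²·R_a = (2.461)² × 5.33 = 32.28 nW.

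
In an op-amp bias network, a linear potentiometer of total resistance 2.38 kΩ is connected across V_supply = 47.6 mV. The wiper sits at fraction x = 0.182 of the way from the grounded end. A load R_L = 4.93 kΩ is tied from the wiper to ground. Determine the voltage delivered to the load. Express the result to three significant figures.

V_out ≈ 8.08 mV

Split the track: R_lower = x·R_p = 0.4332 kΩ, R_upper = (1−x)·R_p = 1.947 kΩ.
Lower segment in parallel with the load: 0.4332 ‖ 4.93 = 0.3982 kΩ.
Then V_out = V_supply · 0.3982/(1.947 + 0.3982) = 8.082 mV.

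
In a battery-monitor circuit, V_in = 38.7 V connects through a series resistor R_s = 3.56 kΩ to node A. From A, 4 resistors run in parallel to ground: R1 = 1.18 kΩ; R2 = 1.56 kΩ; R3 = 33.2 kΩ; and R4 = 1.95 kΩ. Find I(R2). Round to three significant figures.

I ≈ 3.01 mA

Combine the parallel branches: R_p = (1/1.18 + 1/1.56 + 1/33.2 + 1/1.95)⁻¹ = 0.4923 kΩ.
V_A by voltage divider: V_A = 38.7 × 0.4923/(3.56 + 0.4923) = 4.701 V.
Branch current I = V_A/R2 = 4.701/1.56 = 3.014 mA.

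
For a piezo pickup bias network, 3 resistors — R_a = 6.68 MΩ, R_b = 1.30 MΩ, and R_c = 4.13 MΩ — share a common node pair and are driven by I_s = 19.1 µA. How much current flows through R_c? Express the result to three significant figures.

Total conductance ΣG = 1/6.68 + 1/1.30 + 1/4.13 = 1.161 (units of 1/MΩ).
R_c takes the fraction G_k/ΣG = 0.2421/1.161 = 0.2085, so I = 19.1 × 0.2085 = 3.983 µA.

I ≈ 3.98 µA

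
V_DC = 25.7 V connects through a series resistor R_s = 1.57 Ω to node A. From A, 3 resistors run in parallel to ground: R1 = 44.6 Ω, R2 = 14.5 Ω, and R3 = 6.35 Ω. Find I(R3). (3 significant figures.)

Equivalent of the parallel group: R_p = 4.018 Ω.
V_A by voltage divider: V_A = 25.7 × 4.018/(1.57 + 4.018) = 18.48 V.
Branch current I = V_A/R3 = 18.48/6.35 = 2.910 A.
(Check via current divider: I_total = 4.599 A; share G_k/ΣG = 0.6328 → same result.)

I ≈ 2.91 A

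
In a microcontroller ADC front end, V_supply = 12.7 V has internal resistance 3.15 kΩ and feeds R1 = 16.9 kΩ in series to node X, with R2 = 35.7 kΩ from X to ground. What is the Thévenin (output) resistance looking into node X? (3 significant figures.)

R_th ≈ 12.8 kΩ

R1' = 3.15 + 16.9 = 20.05 kΩ (source resistance + R1).
Looking into X with the source shorted: R_th = R1'·R2/(R1'+R2) = 20.05 × 35.7/55.75 = 12.84 kΩ.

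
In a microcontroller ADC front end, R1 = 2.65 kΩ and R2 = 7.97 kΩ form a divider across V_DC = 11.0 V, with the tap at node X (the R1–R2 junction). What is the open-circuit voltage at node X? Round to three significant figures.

V_th ≈ 8.26 V

With X open, the divider is unloaded: V_th = 11.0 × 7.97/10.62 = 8.255 V.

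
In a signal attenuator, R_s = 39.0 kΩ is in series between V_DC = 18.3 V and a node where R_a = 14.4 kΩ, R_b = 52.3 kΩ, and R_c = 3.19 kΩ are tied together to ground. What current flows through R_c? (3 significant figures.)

Parallel bank: R_p = 1/(1/14.4 + 1/52.3 + 1/3.19) = 2.487 kΩ.
Node voltage V_A = V_DC · R_p/(R_s + R_p) = 18.3 × 0.05995 = 1.097 V.
Branch current I = V_A/R_c = 1.097/3.19 = 0.3439 mA.

I ≈ 0.344 mA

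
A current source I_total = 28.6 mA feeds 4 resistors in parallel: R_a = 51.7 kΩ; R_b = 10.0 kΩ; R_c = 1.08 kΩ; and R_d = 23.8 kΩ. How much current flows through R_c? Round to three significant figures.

Total conductance ΣG = 1/51.7 + 1/10.0 + 1/1.08 + 1/23.8 = 1.087 (units of 1/kΩ).
By the current-divider rule, I = I_total · G_k/ΣG = 28.6 × 0.8516 = 24.36 mA.

I ≈ 24.4 mA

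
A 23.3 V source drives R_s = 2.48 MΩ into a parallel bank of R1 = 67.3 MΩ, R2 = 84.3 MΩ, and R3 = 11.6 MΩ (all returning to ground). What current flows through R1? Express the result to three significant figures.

I ≈ 0.270 µA

Equivalent of the parallel group: R_p = 8.855 MΩ.
V_A by voltage divider: V_A = 23.3 × 8.855/(2.48 + 8.855) = 18.20 V.
I(R1) = V_A / R1 = 18.20/67.3 = 0.2705 µA.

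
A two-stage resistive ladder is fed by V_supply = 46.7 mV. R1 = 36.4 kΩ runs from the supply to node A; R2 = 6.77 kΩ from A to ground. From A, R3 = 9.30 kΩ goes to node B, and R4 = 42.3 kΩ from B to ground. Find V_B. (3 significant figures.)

Node A sees R2 in parallel with the series input of stage 2, R3 + R4 = 51.60 kΩ.
R2 ‖ (R3+R4) = 5.985 kΩ.
So V_A = 46.7 × 0.1412 = 6.594 mV.
Then the unloaded second divider: V_B = V_A × R4/(R3+R4) = 6.594 × 0.8198 = 5.406 mV.

V_B ≈ 5.41 mV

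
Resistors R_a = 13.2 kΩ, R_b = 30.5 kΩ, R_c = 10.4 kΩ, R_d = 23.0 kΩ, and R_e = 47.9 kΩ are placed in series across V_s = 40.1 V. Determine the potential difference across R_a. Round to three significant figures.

ΣR = 13.2 + 30.5 + 10.4 + 23.0 + 47.9 = 125.0 kΩ.
Voltage divider: V = V_s · (13.20 / 125.0) = 40.1 × 0.1056 = 4.235 V.

V ≈ 4.23 V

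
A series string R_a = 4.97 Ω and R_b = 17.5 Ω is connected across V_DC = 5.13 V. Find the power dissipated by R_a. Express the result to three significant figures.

The common current is I = 5.13/22.47 = 0.2283 A.
P = I²R = 0.05212 × 4.97 = 0.2591 W.

P ≈ 0.259 W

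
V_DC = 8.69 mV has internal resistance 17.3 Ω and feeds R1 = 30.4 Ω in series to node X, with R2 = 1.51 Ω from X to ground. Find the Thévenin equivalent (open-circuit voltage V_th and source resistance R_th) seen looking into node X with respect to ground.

V_th ≈ 0.267 mV, R_th ≈ 1.46 Ω

R1' = 17.3 + 30.4 = 47.70 Ω (source resistance + R1).
V_th is the unloaded tap voltage: V_DC · R2/(R1'+R2) = 8.69 × 0.03068 = 0.2667 mV.
Zeroing V_DC shorts the top of R1' to ground, so R_th = R1' ‖ R2 = 1.464 Ω.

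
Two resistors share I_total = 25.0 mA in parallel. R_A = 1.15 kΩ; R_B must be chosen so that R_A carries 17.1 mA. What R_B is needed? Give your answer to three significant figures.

R_B ≈ 2.49 kΩ

The fraction through R_A equals R_B/(R_A+R_B).
With f = 0.6840, R_B = R_A · f/(1−f) = 1.15 × 2.165 = 2.489 kΩ.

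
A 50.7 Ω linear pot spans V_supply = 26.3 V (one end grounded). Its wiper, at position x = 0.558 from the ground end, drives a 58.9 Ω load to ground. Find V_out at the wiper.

Split the track: R_lower = x·R_p = 28.29 Ω, R_upper = (1−x)·R_p = 22.41 Ω.
Lower segment in parallel with the load: 28.29 ‖ 58.9 = 19.11 Ω.
Then V_out = V_supply · 19.11/(22.41 + 19.11) = 12.11 V.

V_out ≈ 12.1 V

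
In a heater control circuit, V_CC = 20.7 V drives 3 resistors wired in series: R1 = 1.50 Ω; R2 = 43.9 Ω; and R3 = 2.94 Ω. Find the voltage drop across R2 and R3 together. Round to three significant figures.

V ≈ 20.1 V

ΣR = 1.50 + 43.9 + 2.94 = 48.34 Ω.
R_{R2..R3} = 43.9 + 2.94 = 46.84 Ω.
V = V_CC · R/ΣR = 20.7 × 0.9690 = 20.06 V.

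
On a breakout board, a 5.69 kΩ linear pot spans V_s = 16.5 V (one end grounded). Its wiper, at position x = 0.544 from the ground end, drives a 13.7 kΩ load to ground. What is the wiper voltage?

The pot divides into 2.595 kΩ above the wiper and 3.095 kΩ below.
(x·R_p) ‖ R_L = 2.525 kΩ.
V_out = 16.5 × 2.525/(2.595 + 2.525) = 8.138 V.

V_out ≈ 8.14 V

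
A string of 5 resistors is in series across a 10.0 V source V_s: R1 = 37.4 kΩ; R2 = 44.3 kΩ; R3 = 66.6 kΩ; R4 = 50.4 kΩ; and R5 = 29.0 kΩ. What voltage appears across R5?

V ≈ 1.27 V

Series total: ΣR = 37.4 + 44.3 + 66.6 + 50.4 + 29.0 = 227.7 kΩ.
Voltage divider: V = V_s · (29.00 / 227.7) = 10.0 × 0.1274 = 1.274 V.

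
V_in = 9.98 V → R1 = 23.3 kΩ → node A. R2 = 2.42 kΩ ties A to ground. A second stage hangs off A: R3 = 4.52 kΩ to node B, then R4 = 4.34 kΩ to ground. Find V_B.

V_B ≈ 0.369 V

Looking into the second stage from A: R3 + R4 = 8.860 kΩ appears in parallel with R2.
R2 ‖ (R3+R4) = 1.901 kΩ.
First divider: V_A = V_in · 1.901/(23.3 + 1.901) = 0.7528 V.
Then the unloaded second divider: V_B = V_A × R4/(R3+R4) = 0.7528 × 0.4898 = 0.3687 V.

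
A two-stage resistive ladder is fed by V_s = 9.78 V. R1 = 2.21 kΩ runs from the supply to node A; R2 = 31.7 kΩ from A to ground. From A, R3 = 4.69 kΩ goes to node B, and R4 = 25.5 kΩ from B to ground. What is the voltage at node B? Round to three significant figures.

V_B ≈ 7.23 V

The second stage (R3 + R4 = 30.19 kΩ) loads node A in parallel with R2.
R2 ‖ (R3+R4) = 15.46 kΩ.
First divider: V_A = V_s · 15.46/(2.21 + 15.46) = 8.557 V.
Stage 2 is unloaded, so V_B = V_A · R4/(R3+R4) = 8.557 × 25.5/30.19 = 7.228 V.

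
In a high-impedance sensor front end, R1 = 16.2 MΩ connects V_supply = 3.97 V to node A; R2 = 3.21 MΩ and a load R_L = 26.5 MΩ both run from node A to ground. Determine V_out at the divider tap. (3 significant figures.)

R2 ‖ R_L = (3.21 × 26.5)/(3.21 + 26.5) = 2.863 MΩ.
Now apply the divider: V_out = 3.97 × 0.1502 = 0.5963 V.
(Unloaded it would be 0.657 V; the load pulls it down.)

V_out ≈ 0.596 V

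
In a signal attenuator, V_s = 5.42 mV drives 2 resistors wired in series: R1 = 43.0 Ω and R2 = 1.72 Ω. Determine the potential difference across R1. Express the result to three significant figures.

Series total: ΣR = 43.0 + 1.72 = 44.72 Ω.
V = V_s · R/ΣR = 5.42 × 0.9615 = 5.212 mV.

V ≈ 5.21 mV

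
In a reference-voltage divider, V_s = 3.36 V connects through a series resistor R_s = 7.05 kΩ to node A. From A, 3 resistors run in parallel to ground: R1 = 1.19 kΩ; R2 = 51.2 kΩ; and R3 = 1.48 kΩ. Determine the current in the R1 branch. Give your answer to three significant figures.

Parallel bank: R_p = 1/(1/1.19 + 1/51.2 + 1/1.48) = 0.6512 kΩ.
Node voltage V_A = V_s · R_p/(R_s + R_p) = 3.36 × 0.08456 = 0.2841 V.
I(R1) = V_A / R1 = 0.2841/1.19 = 0.2388 mA.

I ≈ 0.239 mA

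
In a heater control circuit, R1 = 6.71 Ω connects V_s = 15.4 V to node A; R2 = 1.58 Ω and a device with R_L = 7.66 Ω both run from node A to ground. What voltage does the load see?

V_out ≈ 2.52 V

First combine the lower leg with the load: R2 ‖ R_L = 1.310 Ω.
Then V_out = V_s · R2'/(R1 + R2') = 15.4 × 1.310/8.020 = 2.515 V.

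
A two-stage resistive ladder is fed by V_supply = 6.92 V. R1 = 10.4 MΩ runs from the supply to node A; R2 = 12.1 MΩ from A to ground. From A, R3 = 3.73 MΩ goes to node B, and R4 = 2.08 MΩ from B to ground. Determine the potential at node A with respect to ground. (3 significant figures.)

V_A ≈ 1.90 V

Node A sees R2 in parallel with the series input of stage 2, R3 + R4 = 5.810 MΩ.
R2 ‖ (R3+R4) = 3.925 MΩ.
V_A = 6.92 × 3.925/(10.4 + 3.925) = 1.896 V.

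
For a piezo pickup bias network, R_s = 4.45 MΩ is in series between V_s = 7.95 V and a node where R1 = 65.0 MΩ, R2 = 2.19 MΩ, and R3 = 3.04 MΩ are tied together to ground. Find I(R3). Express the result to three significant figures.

I ≈ 0.573 µA

Equivalent of the parallel group: R_p = 1.249 MΩ.
Node voltage V_A = V_s · R_p/(R_s + R_p) = 7.95 × 0.2191 = 1.742 V.
Branch current I = V_A/R3 = 1.742/3.04 = 0.5730 µA.
(Check via current divider: I_total = 1.395 µA; share G_k/ΣG = 0.4107 → same result.)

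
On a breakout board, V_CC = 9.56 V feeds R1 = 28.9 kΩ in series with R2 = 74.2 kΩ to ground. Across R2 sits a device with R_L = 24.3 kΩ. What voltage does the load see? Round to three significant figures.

R2 ‖ R_L = (74.2 × 24.3)/(74.2 + 24.3) = 18.31 kΩ.
Voltage divider with the loaded lower leg: V_out = 9.56 × 18.31/(28.9 + 18.31) = 9.56 × 0.3878 = 3.707 V.
(Unloaded it would be 6.88 V; the load pulls it down.)

V_out ≈ 3.71 V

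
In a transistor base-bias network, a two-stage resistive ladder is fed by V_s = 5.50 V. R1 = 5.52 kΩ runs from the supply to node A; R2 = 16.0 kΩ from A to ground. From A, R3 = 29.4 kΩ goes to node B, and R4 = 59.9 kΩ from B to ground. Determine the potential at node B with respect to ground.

Node A sees R2 in parallel with the series input of stage 2, R3 + R4 = 89.30 kΩ.
Effective lower resistance at A: R2 ‖ 89.30 = 13.57 kΩ.
First divider: V_A = V_s · 13.57/(5.52 + 13.57) = 3.910 V.
Then the unloaded second divider: V_B = V_A × R4/(R3+R4) = 3.910 × 0.6708 = 2.622 V.

V_B ≈ 2.62 V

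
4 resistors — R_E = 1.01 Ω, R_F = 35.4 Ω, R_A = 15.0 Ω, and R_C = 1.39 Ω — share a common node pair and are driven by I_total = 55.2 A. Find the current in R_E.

ΣG = 1/1.01 + 1/35.4 + 1/15.0 + 1/1.39 = 1.804.
By the current-divider rule, I = I_total · G_k/ΣG = 55.2 × 0.5487 = 30.29 A.

I ≈ 30.3 A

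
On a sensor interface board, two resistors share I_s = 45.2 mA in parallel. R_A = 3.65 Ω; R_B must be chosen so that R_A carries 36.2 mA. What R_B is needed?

In a two-way split, I_A/I_s = R_B/(R_A + R_B).
36.2/45.2 = R_B/(R_A + R_B) → R_B = R_A · (0.8009)/(1 − 0.8009) = 3.65 × 4.022 = 14.68 Ω.

R_B ≈ 14.7 Ω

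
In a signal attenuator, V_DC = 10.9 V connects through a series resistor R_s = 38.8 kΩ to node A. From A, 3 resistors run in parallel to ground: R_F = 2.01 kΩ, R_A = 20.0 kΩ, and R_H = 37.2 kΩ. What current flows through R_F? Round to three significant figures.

I ≈ 0.233 mA

Equivalent of the parallel group: R_p = 1.741 kΩ.
V_A by voltage divider: V_A = 10.9 × 1.741/(38.8 + 1.741) = 0.4681 V.
I(R_F) = V_A / R_F = 0.4681/2.01 = 0.2329 mA.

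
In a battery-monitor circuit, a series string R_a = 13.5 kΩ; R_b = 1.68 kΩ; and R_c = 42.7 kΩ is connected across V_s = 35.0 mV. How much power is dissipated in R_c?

P ≈ 15.6 nW

ΣR = 57.88 kΩ → I = 35.0/57.88 = 0.6047 µA.
P(R_c) = I²·R_c = (0.6047)² × 42.7 = 15.61 nW.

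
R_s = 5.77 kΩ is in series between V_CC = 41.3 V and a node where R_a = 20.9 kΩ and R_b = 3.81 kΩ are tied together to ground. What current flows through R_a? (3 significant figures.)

Equivalent of the parallel group: R_p = 3.223 kΩ.
Node voltage V_A = V_CC · R_p/(R_s + R_p) = 41.3 × 0.3584 = 14.80 V.
Branch current I = V_A/R_a = 14.80/20.9 = 0.7081 mA.

I ≈ 0.708 mA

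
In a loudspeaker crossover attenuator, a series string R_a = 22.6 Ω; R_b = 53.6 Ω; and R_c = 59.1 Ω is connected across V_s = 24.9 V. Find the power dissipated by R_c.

Series current I = V_s/ΣR = 24.9/135.3 = 0.1840 A.
V(R_c) = I·R = 10.88 V; P = V·I = 10.88 × 0.1840 = 2.002 W.

P ≈ 2.00 W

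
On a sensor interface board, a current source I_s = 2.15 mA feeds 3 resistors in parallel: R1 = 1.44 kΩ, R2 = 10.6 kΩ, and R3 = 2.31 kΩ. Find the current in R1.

Total conductance ΣG = 1/1.44 + 1/10.6 + 1/2.31 = 1.222 (units of 1/kΩ).
Current divider: I(R1) = I_s · G_k/ΣG = 2.15 × (0.6944/1.222) = 2.15 × 0.5684 = 1.222 mA.

I ≈ 1.22 mA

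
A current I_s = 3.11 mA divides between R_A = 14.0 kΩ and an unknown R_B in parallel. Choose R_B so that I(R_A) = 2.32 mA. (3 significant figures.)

R_B ≈ 41.1 kΩ

Two-branch current divider: I_A = I_s · R_B/(R_A + R_B).
2.32/3.11 = R_B/(R_A + R_B) → R_B = R_A · (0.7460)/(1 − 0.7460) = 14.0 × 2.937 = 41.11 kΩ.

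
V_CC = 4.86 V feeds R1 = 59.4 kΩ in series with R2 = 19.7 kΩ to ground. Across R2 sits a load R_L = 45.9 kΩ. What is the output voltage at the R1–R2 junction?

V_out ≈ 0.915 V

First combine the lower leg with the load: R2 ‖ R_L = 13.78 kΩ.
Voltage divider with the loaded lower leg: V_out = 4.86 × 13.78/(59.4 + 13.78) = 4.86 × 0.1883 = 0.9154 V.
(Unloaded it would be 1.21 V; the load pulls it down.)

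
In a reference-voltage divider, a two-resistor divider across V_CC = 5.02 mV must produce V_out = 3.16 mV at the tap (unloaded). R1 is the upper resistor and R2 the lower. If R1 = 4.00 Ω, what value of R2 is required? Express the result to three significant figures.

V_out/V_CC = R2/(R1+R2) = 0.6295.
So R2 = R1 · V_out/(V_CC − V_out) = 4.00 × 3.16/(5.02 − 3.16) = 4.00 × 1.699 = 6.796 Ω.

R2 ≈ 6.80 Ω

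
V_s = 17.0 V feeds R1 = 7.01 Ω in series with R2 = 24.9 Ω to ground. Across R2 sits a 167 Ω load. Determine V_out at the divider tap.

V_out ≈ 12.8 V

R2 ‖ R_L = (24.9 × 167)/(24.9 + 167) = 21.67 Ω.
Now apply the divider: V_out = 17.0 × 0.7556 = 12.84 V.
(Unloaded it would be 13.3 V; the load pulls it down.)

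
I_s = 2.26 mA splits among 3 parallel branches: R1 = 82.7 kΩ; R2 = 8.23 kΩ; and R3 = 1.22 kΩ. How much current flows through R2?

I ≈ 0.288 mA

Conductances: ΣG = 1/82.7 + 1/8.23 + 1/1.22 = 0.9533 (1/kΩ).
By the current-divider rule, I = I_s · G_k/ΣG = 2.26 × 0.1275 = 0.2881 mA.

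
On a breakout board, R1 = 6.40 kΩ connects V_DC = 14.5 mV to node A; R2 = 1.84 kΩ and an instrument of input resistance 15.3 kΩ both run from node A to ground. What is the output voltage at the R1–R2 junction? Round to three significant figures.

First combine the lower leg with the load: R2 ‖ R_L = 1.642 kΩ.
Then V_out = V_DC · R2'/(R1 + R2') = 14.5 × 1.642/8.042 = 2.961 mV.
(Unloaded it would be 3.24 mV; the load pulls it down.)

V_out ≈ 2.96 mV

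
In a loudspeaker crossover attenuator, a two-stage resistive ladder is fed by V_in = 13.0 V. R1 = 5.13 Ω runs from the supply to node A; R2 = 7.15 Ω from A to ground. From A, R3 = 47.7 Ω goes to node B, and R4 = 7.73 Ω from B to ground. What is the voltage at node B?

V_B ≈ 1.00 V

Node A sees R2 in parallel with the series input of stage 2, R3 + R4 = 55.43 Ω.
Effective lower resistance at A: R2 ‖ 55.43 = 6.333 Ω.
V_A = 13.0 × 6.333/(5.13 + 6.333) = 7.182 V.
Then the unloaded second divider: V_B = V_A × R4/(R3+R4) = 7.182 × 0.1395 = 1.002 V.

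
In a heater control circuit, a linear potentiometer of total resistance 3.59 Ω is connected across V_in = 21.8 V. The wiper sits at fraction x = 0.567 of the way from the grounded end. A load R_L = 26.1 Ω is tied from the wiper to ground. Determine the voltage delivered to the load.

Split the track: R_lower = x·R_p = 2.036 Ω, R_upper = (1−x)·R_p = 1.554 Ω.
R_L loads the lower segment: effective lower R = 1.888 Ω.
V_out = 21.8 × 1.888/(1.554 + 1.888) = 11.96 V.
(Unloaded: V_out = x·V_in = 12.4 V.)

V_out ≈ 12.0 V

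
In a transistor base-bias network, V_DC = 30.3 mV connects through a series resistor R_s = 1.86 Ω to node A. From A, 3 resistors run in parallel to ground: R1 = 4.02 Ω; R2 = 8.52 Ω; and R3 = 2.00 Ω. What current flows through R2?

Equivalent of the parallel group: R_p = 1.155 Ω.
V_A by voltage divider: V_A = 30.3 × 1.155/(1.86 + 1.155) = 11.60 mV.
I(R2) = V_A / R2 = 11.60/8.52 = 1.362 mA.

I ≈ 1.36 mA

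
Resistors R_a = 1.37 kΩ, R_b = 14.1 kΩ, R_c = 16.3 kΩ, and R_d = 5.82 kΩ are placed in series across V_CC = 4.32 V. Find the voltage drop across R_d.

V ≈ 0.669 V

Series total: ΣR = 1.37 + 14.1 + 16.3 + 5.82 = 37.59 kΩ.
Voltage divider: V = V_CC · (5.820 / 37.59) = 4.32 × 0.1548 = 0.6689 V.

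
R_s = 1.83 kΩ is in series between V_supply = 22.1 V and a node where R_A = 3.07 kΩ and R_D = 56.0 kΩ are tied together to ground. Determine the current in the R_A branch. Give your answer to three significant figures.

I ≈ 4.42 mA

Equivalent of the parallel group: R_p = 2.910 kΩ.
V_A = 22.1 × 2.910/4.740 = 13.57 V.
I(R_A) = V_A / R_A = 13.57/3.07 = 4.420 mA.
(Equivalently: I_total = 4.662 mA, then current-divider fraction G_k/ΣG = 0.9480.)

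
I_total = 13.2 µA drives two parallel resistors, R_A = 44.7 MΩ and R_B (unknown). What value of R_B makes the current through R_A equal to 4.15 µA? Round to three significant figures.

In a two-way split, I_A/I_total = R_B/(R_A + R_B).
With f = 0.3144, R_B = R_A · f/(1−f) = 44.7 × 0.4586 = 20.50 MΩ.

R_B ≈ 20.5 MΩ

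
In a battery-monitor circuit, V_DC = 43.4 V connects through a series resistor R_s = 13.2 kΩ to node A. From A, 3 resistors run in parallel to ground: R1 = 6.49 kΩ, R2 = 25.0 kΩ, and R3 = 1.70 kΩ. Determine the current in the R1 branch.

Combine the parallel branches: R_p = (1/6.49 + 1/25.0 + 1/1.70)⁻¹ = 1.278 kΩ.
V_A = 43.4 × 1.278/14.48 = 3.832 V.
I(R1) = V_A / R1 = 3.832/6.49 = 0.5904 mA.

I ≈ 0.590 mA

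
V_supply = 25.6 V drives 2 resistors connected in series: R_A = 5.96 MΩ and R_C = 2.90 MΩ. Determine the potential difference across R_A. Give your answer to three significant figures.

ΣR = 5.96 + 2.90 = 8.860 MΩ.
V = V_supply · R/ΣR = 25.6 × 0.6727 = 17.22 V.

V ≈ 17.2 V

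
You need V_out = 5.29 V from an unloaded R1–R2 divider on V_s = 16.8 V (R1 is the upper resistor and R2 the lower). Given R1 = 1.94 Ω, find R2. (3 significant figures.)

R2 ≈ 0.892 Ω

The divider ratio is R2/(R1+R2) = 5.29/16.8 = 0.3149.
So R2 = R1 · V_out/(V_s − V_out) = 1.94 × 5.29/(16.8 − 5.29) = 1.94 × 0.4596 = 0.8916 Ω.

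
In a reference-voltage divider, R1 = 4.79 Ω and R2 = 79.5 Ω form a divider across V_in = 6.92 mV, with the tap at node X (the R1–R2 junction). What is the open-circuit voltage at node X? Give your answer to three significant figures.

V_th ≈ 6.53 mV

With X open, the divider is unloaded: V_th = 6.92 × 79.5/84.29 = 6.527 mV.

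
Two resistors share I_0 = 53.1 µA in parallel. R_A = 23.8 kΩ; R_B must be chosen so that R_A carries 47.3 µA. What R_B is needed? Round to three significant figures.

R_B ≈ 194 kΩ

The fraction through R_A equals R_B/(R_A+R_B).
With f = 0.8908, R_B = R_A · f/(1−f) = 23.8 × 8.155 = 194.1 kΩ.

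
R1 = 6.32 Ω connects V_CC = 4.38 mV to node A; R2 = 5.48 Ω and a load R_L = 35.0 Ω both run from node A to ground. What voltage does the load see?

First combine the lower leg with the load: R2 ‖ R_L = 4.738 Ω.
Now apply the divider: V_out = 4.38 × 0.4285 = 1.877 mV.

V_out ≈ 1.88 mV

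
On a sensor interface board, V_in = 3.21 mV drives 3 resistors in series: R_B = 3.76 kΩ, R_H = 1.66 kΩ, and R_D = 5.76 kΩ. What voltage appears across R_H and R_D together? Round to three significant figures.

V ≈ 2.13 mV

Total series resistance ΣR = 3.76 + 1.66 + 5.76 = 11.18 kΩ.
R_{R_H..R_D} = 1.66 + 5.76 = 7.420 kΩ.
V = V_in · R/ΣR = 3.21 × 0.6637 = 2.130 mV.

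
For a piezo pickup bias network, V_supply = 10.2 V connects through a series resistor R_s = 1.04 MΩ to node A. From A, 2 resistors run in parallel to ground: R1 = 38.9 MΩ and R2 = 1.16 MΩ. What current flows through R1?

Combine the parallel branches: R_p = (1/38.9 + 1/1.16)⁻¹ = 1.126 MΩ.
Node voltage V_A = V_supply · R_p/(R_s + R_p) = 10.2 × 0.5199 = 5.303 V.
I(R1) = V_A / R1 = 5.303/38.9 = 0.1363 µA.

I ≈ 0.136 µA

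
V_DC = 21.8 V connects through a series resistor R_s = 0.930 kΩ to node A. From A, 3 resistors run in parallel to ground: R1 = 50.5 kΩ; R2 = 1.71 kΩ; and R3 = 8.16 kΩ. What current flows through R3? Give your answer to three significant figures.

I ≈ 1.59 mA

Equivalent of the parallel group: R_p = 1.375 kΩ.
V_A = 21.8 × 1.375/2.305 = 13.01 V.
Branch current I = V_A/R3 = 13.01/8.16 = 1.594 mA.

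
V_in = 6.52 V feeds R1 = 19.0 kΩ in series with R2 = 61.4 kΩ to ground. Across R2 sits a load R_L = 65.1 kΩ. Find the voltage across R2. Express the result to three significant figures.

R2 ‖ R_L = (61.4 × 65.1)/(61.4 + 65.1) = 31.60 kΩ.
Now apply the divider: V_out = 6.52 × 0.6245 = 4.072 V.

V_out ≈ 4.07 V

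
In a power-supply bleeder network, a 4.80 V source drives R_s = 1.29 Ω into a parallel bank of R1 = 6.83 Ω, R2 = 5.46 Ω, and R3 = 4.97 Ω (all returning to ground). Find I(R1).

I ≈ 0.417 A

Parallel bank: R_p = 1/(1/6.83 + 1/5.46 + 1/4.97) = 1.884 Ω.
Node voltage V_A = V_supply · R_p/(R_s + R_p) = 4.80 × 0.5936 = 2.849 V.
I(R1) = V_A / R1 = 2.849/6.83 = 0.4172 A.
(Equivalently: I_total = 1.512 A, then current-divider fraction G_k/ΣG = 0.2758.)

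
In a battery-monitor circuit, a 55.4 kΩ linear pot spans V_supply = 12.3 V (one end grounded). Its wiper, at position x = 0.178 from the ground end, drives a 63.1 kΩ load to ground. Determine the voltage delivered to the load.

Split the track: R_lower = x·R_p = 9.861 kΩ, R_upper = (1−x)·R_p = 45.54 kΩ.
Lower segment in parallel with the load: 9.861 ‖ 63.1 = 8.528 kΩ.
Then V_out = V_supply · 8.528/(45.54 + 8.528) = 1.940 V.

V_out ≈ 1.94 V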